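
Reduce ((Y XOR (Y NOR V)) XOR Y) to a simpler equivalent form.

By XOR self-cancellation ((E XOR v) XOR v = E):
= (Y NOR V)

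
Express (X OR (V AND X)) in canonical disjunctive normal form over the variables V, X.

(NOT V AND X) OR (V AND X)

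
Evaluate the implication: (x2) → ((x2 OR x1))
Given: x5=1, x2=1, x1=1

Antecedent (x2) = 1; consequent ((x2 OR x1)) = 1.
1 → 1 = 1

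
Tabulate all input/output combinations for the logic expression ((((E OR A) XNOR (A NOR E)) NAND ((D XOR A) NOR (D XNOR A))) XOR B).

B | D | E | A | Output
----------------------
0 | 0 | 0 | 0 | 1
0 | 0 | 0 | 1 | 1
0 | 0 | 1 | 0 | 1
0 | 0 | 1 | 1 | 1
0 | 1 | 0 | 0 | 1
0 | 1 | 0 | 1 | 1
0 | 1 | 1 | 0 | 1
0 | 1 | 1 | 1 | 1
1 | 0 | 0 | 0 | 0
1 | 0 | 0 | 1 | 0
1 | 0 | 1 | 0 | 0
1 | 0 | 1 | 1 | 0
1 | 1 | 0 | 0 | 0
1 | 1 | 0 | 1 | 0
1 | 1 | 1 | 0 | 0
1 | 1 | 1 | 1 | 0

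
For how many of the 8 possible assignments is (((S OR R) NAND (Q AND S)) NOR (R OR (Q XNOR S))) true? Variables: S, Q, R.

No assignment satisfies the expression.
Count: 0 out of 8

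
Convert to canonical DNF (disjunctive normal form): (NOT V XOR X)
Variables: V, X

(NOT V AND NOT X) OR (V AND X)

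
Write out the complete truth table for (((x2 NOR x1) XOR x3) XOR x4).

x1 | x2 | x3 | x4 | Output
--------------------------
0 | 0 | 0 | 0 | 1
0 | 0 | 0 | 1 | 0
0 | 0 | 1 | 0 | 0
0 | 0 | 1 | 1 | 1
0 | 1 | 0 | 0 | 0
0 | 1 | 0 | 1 | 1
0 | 1 | 1 | 0 | 1
0 | 1 | 1 | 1 | 0
1 | 0 | 0 | 0 | 0
1 | 0 | 0 | 1 | 1
1 | 0 | 1 | 0 | 1
1 | 0 | 1 | 1 | 0
1 | 1 | 0 | 0 | 0
1 | 1 | 0 | 1 | 1
1 | 1 | 1 | 0 | 1
1 | 1 | 1 | 1 | 0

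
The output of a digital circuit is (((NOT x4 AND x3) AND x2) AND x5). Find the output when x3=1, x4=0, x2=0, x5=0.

Substituting: (((NOT 0 AND 1) AND 0) AND 0)
= 0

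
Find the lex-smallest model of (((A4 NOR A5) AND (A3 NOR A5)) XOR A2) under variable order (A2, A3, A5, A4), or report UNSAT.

A2=0, A3=0, A5=0, A4=0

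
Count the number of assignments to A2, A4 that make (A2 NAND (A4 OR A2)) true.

Satisfying assignments: (0,0), (0,1)
Count: 2 out of 4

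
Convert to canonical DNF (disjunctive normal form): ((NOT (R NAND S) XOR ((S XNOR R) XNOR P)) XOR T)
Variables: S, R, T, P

(NOT S AND NOT R AND NOT T AND P) OR (NOT S AND NOT R AND T AND NOT P) OR (NOT S AND R AND NOT T AND NOT P) OR (NOT S AND R AND T AND P) OR (S AND NOT R AND NOT T AND NOT P) OR (S AND NOT R AND T AND P) OR (S AND R AND NOT T AND NOT P) OR (S AND R AND T AND P)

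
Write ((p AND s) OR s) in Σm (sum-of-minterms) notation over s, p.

Σm(2, 3) = (s AND NOT p) OR (s AND p)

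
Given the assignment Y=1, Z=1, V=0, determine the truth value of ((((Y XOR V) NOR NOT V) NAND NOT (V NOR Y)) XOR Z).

Substituting: ((((1 XOR 0) NOR NOT 0) NAND NOT (0 NOR 1)) XOR 1)
= 0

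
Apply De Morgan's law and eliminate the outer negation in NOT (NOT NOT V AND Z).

NOT V OR NOT Z
De Morgan's: NOT(AND of terms) = OR of negations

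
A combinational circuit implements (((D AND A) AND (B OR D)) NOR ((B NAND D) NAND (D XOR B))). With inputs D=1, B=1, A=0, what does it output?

Substituting: (((1 AND 0) AND (1 OR 1)) NOR ((1 NAND 1) NAND (1 XOR 1)))
= 0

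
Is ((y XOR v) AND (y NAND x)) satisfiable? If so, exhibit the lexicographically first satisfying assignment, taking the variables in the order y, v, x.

y=0, v=1, x=0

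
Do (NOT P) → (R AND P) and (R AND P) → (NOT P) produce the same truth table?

No, Converse is not equivalent to original (counterexample: P=0, R=0)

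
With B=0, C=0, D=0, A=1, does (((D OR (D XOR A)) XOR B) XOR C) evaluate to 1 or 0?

Substituting: (((0 OR (0 XOR 1)) XOR 0) XOR 0)
= 1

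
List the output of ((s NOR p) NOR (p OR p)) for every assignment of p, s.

p | s | Output
--------------
0 | 0 | 0
0 | 1 | 1
1 | 0 | 0
1 | 1 | 0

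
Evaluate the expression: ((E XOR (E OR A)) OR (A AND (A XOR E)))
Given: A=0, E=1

Substituting: ((1 XOR (1 OR 0)) OR (0 AND (0 XOR 1)))
= 0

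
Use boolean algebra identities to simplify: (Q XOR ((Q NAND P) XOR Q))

By XOR self-cancellation ((E XOR v) XOR v = E):
= (Q NAND P)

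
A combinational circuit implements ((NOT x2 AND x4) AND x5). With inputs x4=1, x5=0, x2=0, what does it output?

Substituting: ((NOT 0 AND 1) AND 0)
= 0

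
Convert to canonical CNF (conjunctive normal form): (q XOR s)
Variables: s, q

(s OR q) AND (NOT s OR NOT q)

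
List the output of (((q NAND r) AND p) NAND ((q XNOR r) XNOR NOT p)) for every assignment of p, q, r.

p | q | r | Output
------------------
0 | 0 | 0 | 1
0 | 0 | 1 | 1
0 | 1 | 0 | 1
0 | 1 | 1 | 1
1 | 0 | 0 | 1
1 | 0 | 1 | 0
1 | 1 | 0 | 0
1 | 1 | 1 | 1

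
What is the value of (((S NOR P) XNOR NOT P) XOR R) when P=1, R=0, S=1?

Substituting: (((1 NOR 1) XNOR NOT 1) XOR 0)
= 1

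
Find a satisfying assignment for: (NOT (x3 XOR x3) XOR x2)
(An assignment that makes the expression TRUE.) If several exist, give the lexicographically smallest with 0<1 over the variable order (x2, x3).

x2=0, x3=0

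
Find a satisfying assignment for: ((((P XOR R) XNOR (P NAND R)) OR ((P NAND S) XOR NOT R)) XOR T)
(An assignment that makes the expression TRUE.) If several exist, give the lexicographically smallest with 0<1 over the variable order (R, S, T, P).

R=0, S=0, T=0, P=1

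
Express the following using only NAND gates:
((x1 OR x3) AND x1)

((((x1 NAND x1) NAND (x3 NAND x3)) NAND x1) NAND (((x1 NAND x1) NAND (x3 NAND x3)) NAND x1))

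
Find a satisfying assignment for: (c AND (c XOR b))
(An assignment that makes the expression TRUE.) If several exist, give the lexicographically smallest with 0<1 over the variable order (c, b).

c=1, b=0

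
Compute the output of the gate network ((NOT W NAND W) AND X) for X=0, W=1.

Substituting: ((NOT 1 NAND 1) AND 0)
= 0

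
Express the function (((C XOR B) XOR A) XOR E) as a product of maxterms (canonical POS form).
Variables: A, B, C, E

ΠM(0, 3, 5, 6, 9, 10, 12, 15) = (A OR B OR C OR E) AND (A OR B OR NOT C OR NOT E) AND (A OR NOT B OR C OR NOT E) AND (A OR NOT B OR NOT C OR E) AND (NOT A OR B OR C OR NOT E) AND (NOT A OR B OR NOT C OR E) AND (NOT A OR NOT B OR C OR E) AND (NOT A OR NOT B OR NOT C OR NOT E)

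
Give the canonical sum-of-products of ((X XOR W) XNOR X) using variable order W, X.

Σm(0, 1) = (NOT W AND NOT X) OR (NOT W AND X)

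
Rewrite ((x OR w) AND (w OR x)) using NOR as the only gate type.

((((x NOR w) NOR (x NOR w)) NOR ((x NOR w) NOR (x NOR w))) NOR (((w NOR x) NOR (w NOR x)) NOR ((w NOR x) NOR (w NOR x))))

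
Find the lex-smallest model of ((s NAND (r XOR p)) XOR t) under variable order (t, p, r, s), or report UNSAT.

t=0, p=0, r=0, s=0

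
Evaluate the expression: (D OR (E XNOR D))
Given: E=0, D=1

Substituting: (1 OR (0 XNOR 1))
= 1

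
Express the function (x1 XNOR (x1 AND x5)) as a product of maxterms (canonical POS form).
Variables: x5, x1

ΠM(1) = (x5 OR NOT x1)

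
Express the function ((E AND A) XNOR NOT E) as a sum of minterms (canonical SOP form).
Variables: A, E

Σm(1) = (NOT A AND E)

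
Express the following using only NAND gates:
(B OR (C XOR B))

((B NAND B) NAND (((C NAND (C NAND B)) NAND (B NAND (C NAND B))) NAND ((C NAND (C NAND B)) NAND (B NAND (C NAND B)))))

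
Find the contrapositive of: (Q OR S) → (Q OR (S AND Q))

Contrapositive: NOT (Q OR (S AND Q)) → NOT (Q OR S)
Note: A statement and its contrapositive are logically equivalent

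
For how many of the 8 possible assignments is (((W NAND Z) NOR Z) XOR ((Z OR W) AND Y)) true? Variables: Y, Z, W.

Satisfying assignments: (1,0,1), (1,1,0), (1,1,1)
Count: 3 out of 8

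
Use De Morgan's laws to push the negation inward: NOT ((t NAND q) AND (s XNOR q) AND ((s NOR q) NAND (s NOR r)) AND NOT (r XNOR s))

NOT (t NAND q) OR NOT (s XNOR q) OR NOT ((s NOR q) NAND (s NOR r)) OR (r XNOR s)
De Morgan's: NOT(AND of terms) = OR of negations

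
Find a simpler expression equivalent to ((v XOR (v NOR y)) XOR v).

By XOR self-cancellation ((E XOR v) XOR v = E):
= (v NOR y)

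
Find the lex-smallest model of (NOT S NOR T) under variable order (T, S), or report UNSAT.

T=0, S=1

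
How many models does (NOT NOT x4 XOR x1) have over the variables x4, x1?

Satisfying assignments: (0,1), (1,0)
Count: 2 out of 4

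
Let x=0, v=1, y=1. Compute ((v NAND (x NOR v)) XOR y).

Substituting: ((1 NAND (0 NOR 1)) XOR 1)
= 0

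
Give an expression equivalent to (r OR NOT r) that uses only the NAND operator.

((r NAND r) NAND ((r NAND r) NAND (r NAND r)))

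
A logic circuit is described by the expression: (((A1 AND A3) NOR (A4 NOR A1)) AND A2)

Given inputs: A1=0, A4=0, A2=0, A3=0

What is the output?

Substituting: (((0 AND 0) NOR (0 NOR 0)) AND 0)
= 0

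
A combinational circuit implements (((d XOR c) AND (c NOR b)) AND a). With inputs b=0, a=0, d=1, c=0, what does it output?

Substituting: (((1 XOR 0) AND (0 NOR 0)) AND 0)
= 0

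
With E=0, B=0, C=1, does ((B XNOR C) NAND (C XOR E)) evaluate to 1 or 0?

Substituting: ((0 XNOR 1) NAND (1 XOR 0))
= 1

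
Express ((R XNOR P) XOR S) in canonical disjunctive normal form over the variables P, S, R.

(NOT P AND NOT S AND NOT R) OR (NOT P AND S AND R) OR (P AND NOT S AND R) OR (P AND S AND NOT R)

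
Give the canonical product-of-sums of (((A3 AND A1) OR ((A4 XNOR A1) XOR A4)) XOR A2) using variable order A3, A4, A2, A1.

ΠM(1, 2, 5, 6, 10, 11, 14, 15) = (A3 OR A4 OR A2 OR NOT A1) AND (A3 OR A4 OR NOT A2 OR A1) AND (A3 OR NOT A4 OR A2 OR NOT A1) AND (A3 OR NOT A4 OR NOT A2 OR A1) AND (NOT A3 OR A4 OR NOT A2 OR A1) AND (NOT A3 OR A4 OR NOT A2 OR NOT A1) AND (NOT A3 OR NOT A4 OR NOT A2 OR A1) AND (NOT A3 OR NOT A4 OR NOT A2 OR NOT A1)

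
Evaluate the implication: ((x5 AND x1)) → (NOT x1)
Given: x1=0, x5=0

Antecedent ((x5 AND x1)) = 0; consequent (NOT x1) = 1.
0 → 1 = 1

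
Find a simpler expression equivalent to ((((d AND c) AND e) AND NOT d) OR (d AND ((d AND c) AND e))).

By distribution ((E AND v) OR (E AND NOT v) = E):
= ((d AND c) AND e)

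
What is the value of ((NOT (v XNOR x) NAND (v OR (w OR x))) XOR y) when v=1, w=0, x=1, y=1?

Substituting: ((NOT (1 XNOR 1) NAND (1 OR (0 OR 1))) XOR 1)
= 0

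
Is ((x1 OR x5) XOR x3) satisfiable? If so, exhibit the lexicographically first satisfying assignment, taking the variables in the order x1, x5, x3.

x1=0, x5=0, x3=1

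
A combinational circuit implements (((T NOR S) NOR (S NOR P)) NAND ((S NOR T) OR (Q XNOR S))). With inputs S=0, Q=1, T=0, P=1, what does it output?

Substituting: (((0 NOR 0) NOR (0 NOR 1)) NAND ((0 NOR 0) OR (1 XNOR 0)))
= 1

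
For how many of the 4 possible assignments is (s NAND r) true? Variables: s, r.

Satisfying assignments: (0,0), (0,1), (1,0)
Count: 3 out of 4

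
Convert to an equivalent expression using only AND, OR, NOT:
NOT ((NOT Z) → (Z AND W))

(NOT Z) AND NOT (Z AND W)
(Negated implication: NOT(A → B) = A AND NOT B)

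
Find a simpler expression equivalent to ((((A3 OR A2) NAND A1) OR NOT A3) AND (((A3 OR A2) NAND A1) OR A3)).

By distribution ((E OR v) AND (E OR NOT v) = E):
= ((A3 OR A2) NAND A1)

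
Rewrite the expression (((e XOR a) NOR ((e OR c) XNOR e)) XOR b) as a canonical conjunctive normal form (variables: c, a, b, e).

(c OR a OR b OR e) AND (c OR a OR b OR NOT e) AND (c OR NOT a OR b OR e) AND (c OR NOT a OR b OR NOT e) AND (NOT c OR a OR b OR NOT e) AND (NOT c OR a OR NOT b OR e) AND (NOT c OR NOT a OR b OR e) AND (NOT c OR NOT a OR b OR NOT e)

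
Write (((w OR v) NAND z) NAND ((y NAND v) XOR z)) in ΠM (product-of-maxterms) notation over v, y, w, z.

ΠM(0, 2, 4, 6, 8, 10) = (v OR y OR w OR z) AND (v OR y OR NOT w OR z) AND (v OR NOT y OR w OR z) AND (v OR NOT y OR NOT w OR z) AND (NOT v OR y OR w OR z) AND (NOT v OR y OR NOT w OR z)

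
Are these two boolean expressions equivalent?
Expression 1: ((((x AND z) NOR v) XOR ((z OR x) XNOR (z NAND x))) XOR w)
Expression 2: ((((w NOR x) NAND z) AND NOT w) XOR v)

No. Counterexample: with w=0, v=0, x=1, z=0, Expression 1 = 0 but Expression 2 = 1.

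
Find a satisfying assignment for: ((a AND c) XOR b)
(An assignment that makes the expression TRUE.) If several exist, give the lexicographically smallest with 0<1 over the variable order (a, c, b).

a=0, c=0, b=1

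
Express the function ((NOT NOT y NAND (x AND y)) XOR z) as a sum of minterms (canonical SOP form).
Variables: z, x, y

Σm(0, 1, 2, 7) = (NOT z AND NOT x AND NOT y) OR (NOT z AND NOT x AND y) OR (NOT z AND x AND NOT y) OR (z AND x AND y)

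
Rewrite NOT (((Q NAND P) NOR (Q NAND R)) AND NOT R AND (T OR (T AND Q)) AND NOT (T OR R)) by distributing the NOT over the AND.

NOT ((Q NAND P) NOR (Q NAND R)) OR R OR NOT (T OR (T AND Q)) OR (T OR R)
De Morgan's: NOT(AND of terms) = OR of negations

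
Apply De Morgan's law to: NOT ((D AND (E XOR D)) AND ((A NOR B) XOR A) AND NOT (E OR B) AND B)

NOT (D AND (E XOR D)) OR NOT ((A NOR B) XOR A) OR (E OR B) OR NOT B
De Morgan's: NOT(AND of terms) = OR of negations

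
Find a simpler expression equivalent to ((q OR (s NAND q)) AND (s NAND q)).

By absorption (E AND (E OR v) = E):
= (s NAND q)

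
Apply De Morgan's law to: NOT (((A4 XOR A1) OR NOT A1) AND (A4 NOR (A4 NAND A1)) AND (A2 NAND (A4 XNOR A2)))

NOT ((A4 XOR A1) OR NOT A1) OR NOT (A4 NOR (A4 NAND A1)) OR NOT (A2 NAND (A4 XNOR A2))
De Morgan's: NOT(AND of terms) = OR of negations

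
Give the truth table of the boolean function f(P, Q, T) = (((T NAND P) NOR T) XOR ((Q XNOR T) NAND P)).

P | Q | T | Output
------------------
0 | 0 | 0 | 1
0 | 0 | 1 | 1
0 | 1 | 0 | 1
0 | 1 | 1 | 1
1 | 0 | 0 | 0
1 | 0 | 1 | 1
1 | 1 | 0 | 1
1 | 1 | 1 | 0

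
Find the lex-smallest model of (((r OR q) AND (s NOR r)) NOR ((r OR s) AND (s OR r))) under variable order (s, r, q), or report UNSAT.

s=0, r=0, q=0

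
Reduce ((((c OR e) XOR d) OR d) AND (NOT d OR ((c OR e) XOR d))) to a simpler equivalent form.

By distribution ((E OR v) AND (E OR NOT v) = E):
= ((c OR e) XOR d)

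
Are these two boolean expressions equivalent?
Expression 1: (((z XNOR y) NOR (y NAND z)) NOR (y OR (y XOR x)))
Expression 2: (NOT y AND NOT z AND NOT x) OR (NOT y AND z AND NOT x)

Yes, they are equivalent — the two output columns agree on all 8 assignments:
y | z | x | Expression 1 | Expression 2
---------------------------------------
0 | 0 | 0 | 1 | 1
0 | 0 | 1 | 0 | 0
0 | 1 | 0 | 1 | 1
0 | 1 | 1 | 0 | 0
1 | 0 | 0 | 0 | 0
1 | 0 | 1 | 0 | 0
1 | 1 | 0 | 0 | 0
1 | 1 | 1 | 0 | 0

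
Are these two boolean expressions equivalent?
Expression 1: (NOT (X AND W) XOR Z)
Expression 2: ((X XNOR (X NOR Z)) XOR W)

No. Counterexample: with W=0, X=0, Z=0, Expression 1 = 1 but Expression 2 = 0.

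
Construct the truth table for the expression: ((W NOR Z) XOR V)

Z | W | V | Output
------------------
0 | 0 | 0 | 1
0 | 0 | 1 | 0
0 | 1 | 0 | 0
0 | 1 | 1 | 1
1 | 0 | 0 | 0
1 | 0 | 1 | 1
1 | 1 | 0 | 0
1 | 1 | 1 | 1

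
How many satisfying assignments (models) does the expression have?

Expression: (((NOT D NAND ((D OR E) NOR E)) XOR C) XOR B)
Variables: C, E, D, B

Satisfying assignments: (0,0,0,1), (0,0,1,0), (0,1,0,0), (0,1,1,0), (1,0,0,0), (1,0,1,1), (1,1,0,1), (1,1,1,1)
Count: 8 out of 16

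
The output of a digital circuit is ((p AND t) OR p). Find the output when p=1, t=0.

Substituting: ((1 AND 0) OR 1)
= 1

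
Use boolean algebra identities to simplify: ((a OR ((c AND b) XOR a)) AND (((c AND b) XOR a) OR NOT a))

By distribution ((E OR v) AND (E OR NOT v) = E):
= ((c AND b) XOR a)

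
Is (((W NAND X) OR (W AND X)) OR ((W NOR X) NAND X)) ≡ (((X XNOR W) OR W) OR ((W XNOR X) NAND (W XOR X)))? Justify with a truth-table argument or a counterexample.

Yes, they are equivalent — the two output columns agree on all 4 assignments:
W | X | Expression 1 | Expression 2
-----------------------------------
0 | 0 | 1 | 1
0 | 1 | 1 | 1
1 | 0 | 1 | 1
1 | 1 | 1 | 1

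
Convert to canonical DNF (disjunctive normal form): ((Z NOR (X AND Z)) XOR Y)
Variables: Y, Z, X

(NOT Y AND NOT Z AND NOT X) OR (NOT Y AND NOT Z AND X) OR (Y AND Z AND NOT X) OR (Y AND Z AND X)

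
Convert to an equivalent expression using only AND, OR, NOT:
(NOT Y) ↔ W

((NOT Y) AND W) OR (Y AND NOT W)
(Biconditional = both true or both false)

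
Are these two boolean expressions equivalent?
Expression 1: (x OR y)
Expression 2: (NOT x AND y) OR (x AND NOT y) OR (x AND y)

Yes, they are equivalent — the two output columns agree on all 4 assignments:
x | y | Expression 1 | Expression 2
-----------------------------------
0 | 0 | 0 | 0
0 | 1 | 1 | 1
1 | 0 | 1 | 1
1 | 1 | 1 | 1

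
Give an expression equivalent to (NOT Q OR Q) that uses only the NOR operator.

(((Q NOR Q) NOR Q) NOR ((Q NOR Q) NOR Q))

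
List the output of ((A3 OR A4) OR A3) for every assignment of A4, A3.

A4 | A3 | Output
----------------
0 | 0 | 0
0 | 1 | 1
1 | 0 | 1
1 | 1 | 1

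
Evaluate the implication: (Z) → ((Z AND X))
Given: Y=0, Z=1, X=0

Antecedent (Z) = 1; consequent ((Z AND X)) = 0.
1 → 0 = 0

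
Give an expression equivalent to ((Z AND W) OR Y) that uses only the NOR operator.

((((Z NOR Z) NOR (W NOR W)) NOR Y) NOR (((Z NOR Z) NOR (W NOR W)) NOR Y))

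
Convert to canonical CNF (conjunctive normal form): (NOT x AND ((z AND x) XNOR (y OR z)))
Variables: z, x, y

(z OR x OR NOT y) AND (z OR NOT x OR y) AND (z OR NOT x OR NOT y) AND (NOT z OR x OR y) AND (NOT z OR x OR NOT y) AND (NOT z OR NOT x OR y) AND (NOT z OR NOT x OR NOT y)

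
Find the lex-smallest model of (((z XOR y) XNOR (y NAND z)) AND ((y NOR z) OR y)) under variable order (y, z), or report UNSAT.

y=1, z=0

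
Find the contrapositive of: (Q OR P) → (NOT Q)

Contrapositive: Q → NOT (Q OR P)
Note: A statement and its contrapositive are logically equivalent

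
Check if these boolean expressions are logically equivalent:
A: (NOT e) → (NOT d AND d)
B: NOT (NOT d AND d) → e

Yes, Contrapositive is always equivalent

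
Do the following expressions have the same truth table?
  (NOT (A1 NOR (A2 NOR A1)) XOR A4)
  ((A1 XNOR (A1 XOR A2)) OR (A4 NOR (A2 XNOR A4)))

No. Counterexample: with A4=0, A1=0, A2=1, Expression 1 = 0 but Expression 2 = 1.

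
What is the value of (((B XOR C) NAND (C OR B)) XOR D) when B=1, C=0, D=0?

Substituting: (((1 XOR 0) NAND (0 OR 1)) XOR 0)
= 0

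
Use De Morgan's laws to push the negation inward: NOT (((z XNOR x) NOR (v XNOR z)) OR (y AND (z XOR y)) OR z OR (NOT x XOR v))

NOT ((z XNOR x) NOR (v XNOR z)) AND NOT (y AND (z XOR y)) AND NOT z AND NOT (NOT x XOR v)
De Morgan's: NOT(OR of terms) = AND of negations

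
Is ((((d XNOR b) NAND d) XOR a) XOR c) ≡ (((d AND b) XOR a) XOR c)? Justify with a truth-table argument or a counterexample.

No. Counterexample: with b=0, a=0, d=0, c=0, Expression 1 = 1 but Expression 2 = 0.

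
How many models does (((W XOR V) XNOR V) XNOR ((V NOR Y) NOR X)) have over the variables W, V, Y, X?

Satisfying assignments: (0,0,1,0), (0,1,0,0), (0,1,1,0), (1,0,0,0), (1,0,0,1), (1,0,1,1), (1,1,0,1), (1,1,1,1)
Count: 8 out of 16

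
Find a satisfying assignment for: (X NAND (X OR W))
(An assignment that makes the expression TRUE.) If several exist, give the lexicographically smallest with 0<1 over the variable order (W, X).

W=0, X=0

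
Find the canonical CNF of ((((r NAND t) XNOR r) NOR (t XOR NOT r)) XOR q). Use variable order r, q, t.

(r OR q OR t) AND (r OR NOT q OR NOT t) AND (NOT r OR q OR t) AND (NOT r OR q OR NOT t)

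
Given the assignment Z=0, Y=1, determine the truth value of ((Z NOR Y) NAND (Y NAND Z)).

Substituting: ((0 NOR 1) NAND (1 NAND 0))
= 1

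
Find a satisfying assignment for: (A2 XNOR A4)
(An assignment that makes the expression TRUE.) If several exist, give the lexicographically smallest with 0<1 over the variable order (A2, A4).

A2=0, A4=0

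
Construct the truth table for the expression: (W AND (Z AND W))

Z | W | Output
--------------
0 | 0 | 0
0 | 1 | 0
1 | 0 | 0
1 | 1 | 1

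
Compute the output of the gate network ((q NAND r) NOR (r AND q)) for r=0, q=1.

Substituting: ((1 NAND 0) NOR (0 AND 1))
= 0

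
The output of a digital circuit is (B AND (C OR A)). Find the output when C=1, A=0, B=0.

Substituting: (0 AND (1 OR 0))
= 0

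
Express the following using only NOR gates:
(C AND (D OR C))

((C NOR C) NOR (((D NOR C) NOR (D NOR C)) NOR ((D NOR C) NOR (D NOR C))))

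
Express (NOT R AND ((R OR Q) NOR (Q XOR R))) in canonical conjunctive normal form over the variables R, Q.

(R OR NOT Q) AND (NOT R OR Q) AND (NOT R OR NOT Q)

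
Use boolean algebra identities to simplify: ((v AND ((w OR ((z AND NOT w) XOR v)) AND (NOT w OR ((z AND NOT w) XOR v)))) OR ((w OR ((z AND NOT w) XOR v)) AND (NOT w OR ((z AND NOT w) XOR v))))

By absorption (E OR (E AND v) = E) then distribution ((E OR v) AND (E OR NOT v) = E):
= ((z AND NOT w) XOR v)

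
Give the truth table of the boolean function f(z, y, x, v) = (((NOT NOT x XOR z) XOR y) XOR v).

z | y | x | v | Output
----------------------
0 | 0 | 0 | 0 | 0
0 | 0 | 0 | 1 | 1
0 | 0 | 1 | 0 | 1
0 | 0 | 1 | 1 | 0
0 | 1 | 0 | 0 | 1
0 | 1 | 0 | 1 | 0
0 | 1 | 1 | 0 | 0
0 | 1 | 1 | 1 | 1
1 | 0 | 0 | 0 | 1
1 | 0 | 0 | 1 | 0
1 | 0 | 1 | 0 | 0
1 | 0 | 1 | 1 | 1
1 | 1 | 0 | 0 | 0
1 | 1 | 0 | 1 | 1
1 | 1 | 1 | 0 | 1
1 | 1 | 1 | 1 | 0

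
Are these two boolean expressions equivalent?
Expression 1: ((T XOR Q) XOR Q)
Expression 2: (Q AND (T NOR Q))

No. Counterexample: with T=1, Q=0, Expression 1 = 1 but Expression 2 = 0.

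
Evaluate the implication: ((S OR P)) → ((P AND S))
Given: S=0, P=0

Antecedent ((S OR P)) = 0; consequent ((P AND S)) = 0.
0 → 0 = 1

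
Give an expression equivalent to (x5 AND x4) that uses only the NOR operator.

((x5 NOR x5) NOR (x4 NOR x4))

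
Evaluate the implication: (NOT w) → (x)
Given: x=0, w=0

Antecedent (NOT w) = 1; consequent (x) = 0.
1 → 0 = 0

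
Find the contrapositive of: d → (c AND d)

Contrapositive: NOT (c AND d) → NOT d
Note: A statement and its contrapositive are logically equivalent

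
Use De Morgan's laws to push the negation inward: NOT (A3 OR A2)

NOT A3 AND NOT A2
De Morgan's: NOT(OR of terms) = AND of negations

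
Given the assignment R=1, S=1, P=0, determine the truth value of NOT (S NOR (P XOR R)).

Substituting: NOT (1 NOR (0 XOR 1))
= 1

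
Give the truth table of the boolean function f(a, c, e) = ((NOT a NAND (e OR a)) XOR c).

a | c | e | Output
------------------
0 | 0 | 0 | 1
0 | 0 | 1 | 0
0 | 1 | 0 | 0
0 | 1 | 1 | 1
1 | 0 | 0 | 1
1 | 0 | 1 | 1
1 | 1 | 0 | 0
1 | 1 | 1 | 0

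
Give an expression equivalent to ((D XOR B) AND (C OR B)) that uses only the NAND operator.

((((D NAND (D NAND B)) NAND (B NAND (D NAND B))) NAND ((C NAND C) NAND (B NAND B))) NAND (((D NAND (D NAND B)) NAND (B NAND (D NAND B))) NAND ((C NAND C) NAND (B NAND B))))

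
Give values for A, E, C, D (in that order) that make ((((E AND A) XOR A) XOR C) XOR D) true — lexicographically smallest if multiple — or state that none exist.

A=0, E=0, C=0, D=1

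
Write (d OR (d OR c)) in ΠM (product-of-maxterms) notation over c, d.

ΠM(0) = (c OR d)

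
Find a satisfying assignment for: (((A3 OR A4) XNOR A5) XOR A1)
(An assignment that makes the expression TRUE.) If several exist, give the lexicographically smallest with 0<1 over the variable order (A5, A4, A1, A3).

A5=0, A4=0, A1=0, A3=0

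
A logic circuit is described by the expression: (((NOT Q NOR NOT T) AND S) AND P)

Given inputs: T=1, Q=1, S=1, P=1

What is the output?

Substituting: (((NOT 1 NOR NOT 1) AND 1) AND 1)
= 1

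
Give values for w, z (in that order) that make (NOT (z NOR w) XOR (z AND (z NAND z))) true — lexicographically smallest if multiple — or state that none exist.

w=0, z=1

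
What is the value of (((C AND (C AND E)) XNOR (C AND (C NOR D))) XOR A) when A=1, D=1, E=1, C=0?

Substituting: (((0 AND (0 AND 1)) XNOR (0 AND (0 NOR 1))) XOR 1)
= 0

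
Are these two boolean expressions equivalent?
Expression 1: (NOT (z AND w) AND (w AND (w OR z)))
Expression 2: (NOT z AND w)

Yes, they are equivalent — the two output columns agree on all 4 assignments:
z | w | Expression 1 | Expression 2
-----------------------------------
0 | 0 | 0 | 0
0 | 1 | 1 | 1
1 | 0 | 0 | 0
1 | 1 | 0 | 0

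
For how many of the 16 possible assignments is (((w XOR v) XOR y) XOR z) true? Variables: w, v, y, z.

Satisfying assignments: (0,0,0,1), (0,0,1,0), (0,1,0,0), (0,1,1,1), (1,0,0,0), (1,0,1,1), (1,1,0,1), (1,1,1,0)
Count: 8 out of 16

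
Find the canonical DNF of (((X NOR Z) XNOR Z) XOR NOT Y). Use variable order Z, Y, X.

(NOT Z AND NOT Y AND NOT X) OR (NOT Z AND Y AND X) OR (Z AND NOT Y AND NOT X) OR (Z AND NOT Y AND X)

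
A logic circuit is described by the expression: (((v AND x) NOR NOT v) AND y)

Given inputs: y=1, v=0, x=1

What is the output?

Substituting: (((0 AND 1) NOR NOT 0) AND 1)
= 0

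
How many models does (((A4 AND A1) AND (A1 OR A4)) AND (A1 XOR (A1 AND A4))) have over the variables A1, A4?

No assignment satisfies the expression.
Count: 0 out of 4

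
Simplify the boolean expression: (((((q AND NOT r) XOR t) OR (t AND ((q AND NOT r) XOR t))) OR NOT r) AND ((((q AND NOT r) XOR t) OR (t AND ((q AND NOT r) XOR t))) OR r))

By distribution ((E OR v) AND (E OR NOT v) = E) then absorption (E OR (E AND v) = E):
= ((q AND NOT r) XOR t)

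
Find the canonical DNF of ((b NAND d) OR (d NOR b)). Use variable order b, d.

(NOT b AND NOT d) OR (NOT b AND d) OR (b AND NOT d)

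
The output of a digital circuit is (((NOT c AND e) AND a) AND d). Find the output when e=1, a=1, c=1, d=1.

Substituting: (((NOT 1 AND 1) AND 1) AND 1)
= 0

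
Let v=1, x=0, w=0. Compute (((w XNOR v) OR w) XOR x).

Substituting: (((0 XNOR 1) OR 0) XOR 0)
= 0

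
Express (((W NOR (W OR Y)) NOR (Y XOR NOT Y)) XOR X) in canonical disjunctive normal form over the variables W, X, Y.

(NOT W AND X AND NOT Y) OR (NOT W AND X AND Y) OR (W AND X AND NOT Y) OR (W AND X AND Y)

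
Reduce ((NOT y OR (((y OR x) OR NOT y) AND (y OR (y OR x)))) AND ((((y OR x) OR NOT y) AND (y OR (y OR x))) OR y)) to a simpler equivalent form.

By distribution ((E OR v) AND (E OR NOT v) = E) then distribution ((E OR v) AND (E OR NOT v) = E):
= (y OR x)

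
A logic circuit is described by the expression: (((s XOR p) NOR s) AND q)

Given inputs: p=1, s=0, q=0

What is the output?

Substituting: (((0 XOR 1) NOR 0) AND 0)
= 0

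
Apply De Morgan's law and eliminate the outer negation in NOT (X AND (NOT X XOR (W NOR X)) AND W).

NOT X OR NOT (NOT X XOR (W NOR X)) OR NOT W
De Morgan's: NOT(AND of terms) = OR of negations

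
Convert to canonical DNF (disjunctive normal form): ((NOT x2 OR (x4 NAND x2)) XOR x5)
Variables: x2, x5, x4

(NOT x2 AND NOT x5 AND NOT x4) OR (NOT x2 AND NOT x5 AND x4) OR (x2 AND NOT x5 AND NOT x4) OR (x2 AND x5 AND x4)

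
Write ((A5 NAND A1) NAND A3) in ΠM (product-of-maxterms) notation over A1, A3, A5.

ΠM(2, 3, 6) = (A1 OR NOT A3 OR A5) AND (A1 OR NOT A3 OR NOT A5) AND (NOT A1 OR NOT A3 OR A5)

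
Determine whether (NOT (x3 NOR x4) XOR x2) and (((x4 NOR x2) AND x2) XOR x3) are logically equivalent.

No. Counterexample: with x4=0, x2=1, x3=0, Expression 1 = 1 but Expression 2 = 0.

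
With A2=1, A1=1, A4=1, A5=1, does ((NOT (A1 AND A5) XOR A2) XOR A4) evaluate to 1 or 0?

Substituting: ((NOT (1 AND 1) XOR 1) XOR 1)
= 0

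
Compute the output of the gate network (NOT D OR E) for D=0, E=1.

Substituting: (NOT 0 OR 1)
= 1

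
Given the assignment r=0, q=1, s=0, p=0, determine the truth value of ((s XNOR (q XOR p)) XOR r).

Substituting: ((0 XNOR (1 XOR 0)) XOR 0)
= 0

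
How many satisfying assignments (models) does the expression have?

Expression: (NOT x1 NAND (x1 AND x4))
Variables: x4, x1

Satisfying assignments: (0,0), (0,1), (1,0), (1,1)
Count: 4 out of 4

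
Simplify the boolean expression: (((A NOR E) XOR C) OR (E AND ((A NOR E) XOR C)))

By absorption (E OR (E AND v) = E):
= ((A NOR E) XOR C)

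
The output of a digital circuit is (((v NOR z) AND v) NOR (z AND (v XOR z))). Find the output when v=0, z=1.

Substituting: (((0 NOR 1) AND 0) NOR (1 AND (0 XOR 1)))
= 0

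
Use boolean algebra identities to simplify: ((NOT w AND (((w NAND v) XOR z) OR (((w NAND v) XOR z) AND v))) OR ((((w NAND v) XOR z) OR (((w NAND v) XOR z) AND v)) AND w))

By distribution ((E AND v) OR (E AND NOT v) = E) then absorption (E OR (E AND v) = E):
= ((w NAND v) XOR z)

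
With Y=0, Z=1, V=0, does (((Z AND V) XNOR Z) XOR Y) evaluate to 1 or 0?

Substituting: (((1 AND 0) XNOR 1) XOR 0)
= 0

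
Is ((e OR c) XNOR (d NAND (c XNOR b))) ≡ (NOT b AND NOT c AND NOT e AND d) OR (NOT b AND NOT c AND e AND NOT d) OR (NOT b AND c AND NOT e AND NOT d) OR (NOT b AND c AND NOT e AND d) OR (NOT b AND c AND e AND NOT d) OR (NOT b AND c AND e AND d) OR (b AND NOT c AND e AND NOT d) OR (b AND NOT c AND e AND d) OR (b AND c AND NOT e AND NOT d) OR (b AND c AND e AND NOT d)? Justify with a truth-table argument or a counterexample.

Yes, they are equivalent — the two output columns agree on all 16 assignments:
b | c | e | d | Expression 1 | Expression 2
-------------------------------------------
0 | 0 | 0 | 0 | 0 | 0
0 | 0 | 0 | 1 | 1 | 1
0 | 0 | 1 | 0 | 1 | 1
0 | 0 | 1 | 1 | 0 | 0
0 | 1 | 0 | 0 | 1 | 1
0 | 1 | 0 | 1 | 1 | 1
0 | 1 | 1 | 0 | 1 | 1
0 | 1 | 1 | 1 | 1 | 1
1 | 0 | 0 | 0 | 0 | 0
1 | 0 | 0 | 1 | 0 | 0
1 | 0 | 1 | 0 | 1 | 1
1 | 0 | 1 | 1 | 1 | 1
1 | 1 | 0 | 0 | 1 | 1
1 | 1 | 0 | 1 | 0 | 0
1 | 1 | 1 | 0 | 1 | 1
1 | 1 | 1 | 1 | 0 | 0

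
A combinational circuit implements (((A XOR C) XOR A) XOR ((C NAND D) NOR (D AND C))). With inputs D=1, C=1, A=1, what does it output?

Substituting: (((1 XOR 1) XOR 1) XOR ((1 NAND 1) NOR (1 AND 1)))
= 1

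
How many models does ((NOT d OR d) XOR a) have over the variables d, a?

Satisfying assignments: (0,0), (1,0)
Count: 2 out of 4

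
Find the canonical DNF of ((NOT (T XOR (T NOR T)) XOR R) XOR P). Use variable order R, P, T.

(NOT R AND P AND NOT T) OR (NOT R AND P AND T) OR (R AND NOT P AND NOT T) OR (R AND NOT P AND T)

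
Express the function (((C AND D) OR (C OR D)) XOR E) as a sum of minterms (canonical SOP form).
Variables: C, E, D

Σm(1, 2, 4, 5) = (NOT C AND NOT E AND D) OR (NOT C AND E AND NOT D) OR (C AND NOT E AND NOT D) OR (C AND NOT E AND D)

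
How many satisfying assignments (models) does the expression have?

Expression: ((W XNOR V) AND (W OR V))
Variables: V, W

Satisfying assignments: (1,1)
Count: 1 out of 4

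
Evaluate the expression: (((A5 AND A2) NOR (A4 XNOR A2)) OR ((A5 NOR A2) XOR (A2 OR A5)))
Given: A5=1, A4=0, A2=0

Substituting: (((1 AND 0) NOR (0 XNOR 0)) OR ((1 NOR 0) XOR (0 OR 1)))
= 1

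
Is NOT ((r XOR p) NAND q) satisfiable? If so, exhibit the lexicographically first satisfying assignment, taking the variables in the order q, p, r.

q=1, p=0, r=1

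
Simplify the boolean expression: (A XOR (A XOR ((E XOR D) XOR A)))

By XOR self-cancellation ((E XOR v) XOR v = E):
= ((E XOR D) XOR A)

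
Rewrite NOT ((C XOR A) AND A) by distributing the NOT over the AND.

NOT (C XOR A) OR NOT A
De Morgan's: NOT(AND of terms) = OR of negations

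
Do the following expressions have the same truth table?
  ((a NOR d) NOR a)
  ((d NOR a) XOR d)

No. Counterexample: with a=0, d=0, Expression 1 = 0 but Expression 2 = 1.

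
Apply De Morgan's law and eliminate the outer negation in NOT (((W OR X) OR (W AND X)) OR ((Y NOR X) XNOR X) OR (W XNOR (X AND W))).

NOT ((W OR X) OR (W AND X)) AND NOT ((Y NOR X) XNOR X) AND NOT (W XNOR (X AND W))
De Morgan's: NOT(OR of terms) = AND of negations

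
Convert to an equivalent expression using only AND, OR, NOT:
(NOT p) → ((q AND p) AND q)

p OR ((q AND p) AND q)
(Implication elimination: A → B = NOT A OR B)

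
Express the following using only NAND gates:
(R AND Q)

((R NAND Q) NAND (R NAND Q))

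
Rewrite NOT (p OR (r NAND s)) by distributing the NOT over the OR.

NOT p AND NOT (r NAND s)
De Morgan's: NOT(OR of terms) = AND of negations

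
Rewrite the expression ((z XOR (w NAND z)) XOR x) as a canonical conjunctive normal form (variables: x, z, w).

(x OR NOT z OR w) AND (NOT x OR z OR w) AND (NOT x OR z OR NOT w) AND (NOT x OR NOT z OR NOT w)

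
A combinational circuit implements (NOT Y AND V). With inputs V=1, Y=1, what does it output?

Substituting: (NOT 1 AND 1)
= 0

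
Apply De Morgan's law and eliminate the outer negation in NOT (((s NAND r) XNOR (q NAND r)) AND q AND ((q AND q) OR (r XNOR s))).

NOT ((s NAND r) XNOR (q NAND r)) OR NOT q OR NOT ((q AND q) OR (r XNOR s))
De Morgan's: NOT(AND of terms) = OR of negations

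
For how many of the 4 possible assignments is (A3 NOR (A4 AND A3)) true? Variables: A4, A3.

Satisfying assignments: (0,0), (1,0)
Count: 2 out of 4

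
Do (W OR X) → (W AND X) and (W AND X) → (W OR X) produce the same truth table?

No, Converse is not equivalent to original (counterexample: W=0, X=1)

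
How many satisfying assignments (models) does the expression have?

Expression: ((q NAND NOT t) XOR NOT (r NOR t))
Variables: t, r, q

Satisfying assignments: (0,0,0), (0,1,1)
Count: 2 out of 8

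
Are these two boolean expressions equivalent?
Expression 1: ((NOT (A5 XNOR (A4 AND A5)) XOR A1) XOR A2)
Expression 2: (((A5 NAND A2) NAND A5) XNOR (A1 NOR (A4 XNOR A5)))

No. Counterexample: with A1=0, A4=0, A5=0, A2=1, Expression 1 = 1 but Expression 2 = 0.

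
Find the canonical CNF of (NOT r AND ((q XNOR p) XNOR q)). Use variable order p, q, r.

(p OR q OR r) AND (p OR q OR NOT r) AND (p OR NOT q OR r) AND (p OR NOT q OR NOT r) AND (NOT p OR q OR NOT r) AND (NOT p OR NOT q OR NOT r)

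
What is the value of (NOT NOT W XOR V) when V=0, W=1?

Substituting: (NOT NOT 1 XOR 0)
= 1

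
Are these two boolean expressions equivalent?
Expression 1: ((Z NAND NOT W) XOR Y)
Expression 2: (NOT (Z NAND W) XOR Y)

No. Counterexample: with Y=0, Z=0, W=0, Expression 1 = 1 but Expression 2 = 0.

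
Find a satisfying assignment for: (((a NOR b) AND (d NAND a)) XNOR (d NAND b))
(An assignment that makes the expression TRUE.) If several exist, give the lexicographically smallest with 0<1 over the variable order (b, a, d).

b=0, a=0, d=0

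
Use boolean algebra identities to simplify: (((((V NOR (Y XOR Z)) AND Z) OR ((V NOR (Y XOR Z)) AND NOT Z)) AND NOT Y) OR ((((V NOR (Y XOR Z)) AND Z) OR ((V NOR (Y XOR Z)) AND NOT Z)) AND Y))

By distribution ((E AND v) OR (E AND NOT v) = E) then distribution ((E AND v) OR (E AND NOT v) = E):
= (V NOR (Y XOR Z))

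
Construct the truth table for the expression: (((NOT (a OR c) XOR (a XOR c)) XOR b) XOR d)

b | a | c | d | Output
----------------------
0 | 0 | 0 | 0 | 1
0 | 0 | 0 | 1 | 0
0 | 0 | 1 | 0 | 1
0 | 0 | 1 | 1 | 0
0 | 1 | 0 | 0 | 1
0 | 1 | 0 | 1 | 0
0 | 1 | 1 | 0 | 0
0 | 1 | 1 | 1 | 1
1 | 0 | 0 | 0 | 0
1 | 0 | 0 | 1 | 1
1 | 0 | 1 | 0 | 0
1 | 0 | 1 | 1 | 1
1 | 1 | 0 | 0 | 0
1 | 1 | 0 | 1 | 1
1 | 1 | 1 | 0 | 1
1 | 1 | 1 | 1 | 0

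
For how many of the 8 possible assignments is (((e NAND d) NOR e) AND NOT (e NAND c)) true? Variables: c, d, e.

No assignment satisfies the expression.
Count: 0 out of 8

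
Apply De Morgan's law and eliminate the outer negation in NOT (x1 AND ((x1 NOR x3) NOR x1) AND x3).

NOT x1 OR NOT ((x1 NOR x3) NOR x1) OR NOT x3
De Morgan's: NOT(AND of terms) = OR of negations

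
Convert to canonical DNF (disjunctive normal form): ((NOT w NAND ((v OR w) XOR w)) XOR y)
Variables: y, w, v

(NOT y AND NOT w AND NOT v) OR (NOT y AND w AND NOT v) OR (NOT y AND w AND v) OR (y AND NOT w AND v)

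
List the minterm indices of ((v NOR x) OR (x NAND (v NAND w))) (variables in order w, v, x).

Σm(0, 2, 4, 6, 7) = (NOT w AND NOT v AND NOT x) OR (NOT w AND v AND NOT x) OR (w AND NOT v AND NOT x) OR (w AND v AND NOT x) OR (w AND v AND x)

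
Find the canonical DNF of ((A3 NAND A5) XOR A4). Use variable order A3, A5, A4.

(NOT A3 AND NOT A5 AND NOT A4) OR (NOT A3 AND A5 AND NOT A4) OR (A3 AND NOT A5 AND NOT A4) OR (A3 AND A5 AND A4)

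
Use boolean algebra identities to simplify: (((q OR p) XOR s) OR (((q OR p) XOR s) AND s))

By absorption (E OR (E AND v) = E):
= ((q OR p) XOR s)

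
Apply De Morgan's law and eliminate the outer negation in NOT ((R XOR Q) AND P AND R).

NOT (R XOR Q) OR NOT P OR NOT R
De Morgan's: NOT(AND of terms) = OR of negations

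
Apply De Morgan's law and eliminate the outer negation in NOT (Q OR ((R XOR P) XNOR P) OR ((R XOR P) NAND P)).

NOT Q AND NOT ((R XOR P) XNOR P) AND NOT ((R XOR P) NAND P)
De Morgan's: NOT(OR of terms) = AND of negations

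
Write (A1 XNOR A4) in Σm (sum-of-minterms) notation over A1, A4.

Σm(0, 3) = (NOT A1 AND NOT A4) OR (A1 AND A4)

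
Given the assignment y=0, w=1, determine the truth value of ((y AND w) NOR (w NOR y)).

Substituting: ((0 AND 1) NOR (1 NOR 0))
= 1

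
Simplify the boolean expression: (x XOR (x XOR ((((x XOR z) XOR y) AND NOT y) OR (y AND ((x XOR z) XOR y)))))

By XOR self-cancellation ((E XOR v) XOR v = E) then distribution ((E AND v) OR (E AND NOT v) = E):
= ((x XOR z) XOR y)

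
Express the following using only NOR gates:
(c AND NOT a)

((c NOR c) NOR ((a NOR a) NOR (a NOR a)))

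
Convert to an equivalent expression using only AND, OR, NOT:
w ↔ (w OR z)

(w AND (w OR z)) OR (NOT w AND NOT (w OR z))
(Biconditional = both true or both false)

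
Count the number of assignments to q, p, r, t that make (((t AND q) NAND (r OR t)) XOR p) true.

Satisfying assignments: (0,0,0,0), (0,0,0,1), (0,0,1,0), (0,0,1,1), (1,0,0,0), (1,0,1,0), (1,1,0,1), (1,1,1,1)
Count: 8 out of 16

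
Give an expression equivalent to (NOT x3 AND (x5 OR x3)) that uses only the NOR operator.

(((x3 NOR x3) NOR (x3 NOR x3)) NOR (((x5 NOR x3) NOR (x5 NOR x3)) NOR ((x5 NOR x3) NOR (x5 NOR x3))))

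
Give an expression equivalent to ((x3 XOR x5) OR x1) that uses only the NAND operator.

((((x3 NAND (x3 NAND x5)) NAND (x5 NAND (x3 NAND x5))) NAND ((x3 NAND (x3 NAND x5)) NAND (x5 NAND (x3 NAND x5)))) NAND (x1 NAND x1))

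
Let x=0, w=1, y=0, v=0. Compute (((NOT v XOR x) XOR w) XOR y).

Substituting: (((NOT 0 XOR 0) XOR 1) XOR 0)
= 0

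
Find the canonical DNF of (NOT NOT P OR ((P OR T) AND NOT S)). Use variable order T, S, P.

(NOT T AND NOT S AND P) OR (NOT T AND S AND P) OR (T AND NOT S AND NOT P) OR (T AND NOT S AND P) OR (T AND S AND P)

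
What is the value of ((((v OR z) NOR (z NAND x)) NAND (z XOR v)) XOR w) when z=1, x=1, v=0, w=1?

Substituting: ((((0 OR 1) NOR (1 NAND 1)) NAND (1 XOR 0)) XOR 1)
= 0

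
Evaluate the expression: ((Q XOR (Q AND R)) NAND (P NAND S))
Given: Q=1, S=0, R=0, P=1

Substituting: ((1 XOR (1 AND 0)) NAND (1 NAND 0))
= 0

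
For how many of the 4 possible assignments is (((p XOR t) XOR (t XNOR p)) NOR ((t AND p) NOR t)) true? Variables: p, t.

No assignment satisfies the expression.
Count: 0 out of 4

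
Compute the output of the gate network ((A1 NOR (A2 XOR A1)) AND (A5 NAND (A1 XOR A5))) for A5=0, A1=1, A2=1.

Substituting: ((1 NOR (1 XOR 1)) AND (0 NAND (1 XOR 0)))
= 0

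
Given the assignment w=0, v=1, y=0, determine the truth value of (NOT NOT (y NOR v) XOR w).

Substituting: (NOT NOT (0 NOR 1) XOR 0)
= 0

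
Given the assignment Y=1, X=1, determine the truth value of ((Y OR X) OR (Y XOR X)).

Substituting: ((1 OR 1) OR (1 XOR 1))
= 1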